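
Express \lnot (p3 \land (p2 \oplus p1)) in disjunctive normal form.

\lnot p3 \lor (\lnot p2 \land \lnot p1) \lor (p1 \land p2)

\lnot (p3 \land (p2 \oplus p1))
≡ \lnot (p3 \land ((p2 \land \lnot p1) \lor (\lnot p2 \land p1)))   (expand \oplus)
≡ \lnot p3 \lor \lnot ((p2 \land \lnot p1) \lor (\lnot p2 \land p1))   (De Morgan)
≡ \lnot p3 \lor (\lnot (p2 \land \lnot p1) \land \lnot (\lnot p2 \land p1))   (De Morgan)
≡ \lnot p3 \lor ((\lnot p2 \lor \lnot \lnot p1) \land \lnot (\lnot p2 \land p1))   (De Morgan)
≡ \lnot p3 \lor ((\lnot p2 \lor p1) \land \lnot (\lnot p2 \land p1))   (double negation)
≡ \lnot p3 \lor ((\lnot p2 \lor p1) \land (\lnot \lnot p2 \lor \lnot p1))   (De Morgan)
≡ \lnot p3 \lor ((\lnot p2 \lor p1) \land (p2 \lor \lnot p1))   (double negation)
≡ \lnot p3 \lor (\lnot p2 \land p2) \lor (\lnot p2 \land \lnot p1) \lor (p1 \land p2) \lor (p1 \land \lnot p1)   (distribute \land over \lor)
≡ \lnot p3 \lor (\lnot p2 \land \lnot p1) \lor (p1 \land p2)   (simplify)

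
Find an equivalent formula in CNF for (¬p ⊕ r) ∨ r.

(¬p ⊕ r) ∨ r
= (¬p ∨ r) ∧ ¬(¬p ∧ r) ∨ r   [expand ⊕]
= (¬p ∨ r) ∧ (¬¬p ∨ ¬r) ∨ r   [De Morgan]
= (¬p ∨ r) ∧ (p ∨ ¬r) ∨ r   [double negation]
= (¬p ∨ r ∨ r) ∧ (p ∨ ¬r ∨ r)   [distribute ∨ over ∧]
= ¬p ∨ r   [simplify]

¬p ∨ r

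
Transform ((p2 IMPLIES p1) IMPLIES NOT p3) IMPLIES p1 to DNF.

(NOT p2 AND p3) OR p1

((p2 IMPLIES p1) IMPLIES NOT p3) IMPLIES p1
≡ NOT ((p2 IMPLIES p1) IMPLIES NOT p3) OR p1   [eliminate IMPLIES]
≡ NOT (NOT (p2 IMPLIES p1) OR NOT p3) OR p1   [eliminate IMPLIES]
≡ NOT (NOT (NOT p2 OR p1) OR NOT p3) OR p1   [eliminate IMPLIES]
≡ (NOT NOT (NOT p2 OR p1) AND NOT NOT p3) OR p1   [De Morgan]
≡ ((NOT p2 OR p1) AND NOT NOT p3) OR p1   [double negation]
≡ ((NOT p2 OR p1) AND p3) OR p1   [double negation]
≡ (NOT p2 AND p3) OR (p1 AND p3) OR p1   [distribute AND over OR]
≡ (NOT p2 AND p3) OR p1   [simplify]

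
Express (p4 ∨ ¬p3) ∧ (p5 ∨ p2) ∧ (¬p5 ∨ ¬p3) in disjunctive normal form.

(p4 ∨ ¬p3) ∧ (p5 ∨ p2) ∧ (¬p5 ∨ ¬p3)
≡ (p4 ∧ p5 ∧ ¬p5) ∨ (p4 ∧ p5 ∧ ¬p3) ∨ (p4 ∧ p2 ∧ ¬p5) ∨ (p4 ∧ p2 ∧ ¬p3) ∨ (¬p3 ∧ p5 ∧ ¬p5) ∨ (¬p3 ∧ p5 ∧ ¬p3) ∨ (¬p3 ∧ p2 ∧ ¬p5) ∨ (¬p3 ∧ p2 ∧ ¬p3)   [distribute ∧ over ∨]
≡ (p4 ∧ p2 ∧ ¬p5) ∨ (¬p3 ∧ p5) ∨ (¬p3 ∧ p2)   [simplify]

(p4 ∧ p2 ∧ ¬p5) ∨ (¬p3 ∧ p5) ∨ (¬p3 ∧ p2)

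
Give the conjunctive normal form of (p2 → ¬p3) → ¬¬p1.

(p2 ∨ p1) ∧ (p3 ∨ p1)

(p2 → ¬p3) → ¬¬p1
≡ ¬(p2 → ¬p3) ∨ ¬¬p1
≡ ¬(¬p2 ∨ ¬p3) ∨ ¬¬p1
≡ (¬¬p2 ∧ ¬¬p3) ∨ ¬¬p1
≡ (p2 ∧ ¬¬p3) ∨ ¬¬p1
≡ (p2 ∧ p3) ∨ ¬¬p1
≡ (p2 ∧ p3) ∨ p1
≡ (p2 ∨ p1) ∧ (p3 ∨ p1)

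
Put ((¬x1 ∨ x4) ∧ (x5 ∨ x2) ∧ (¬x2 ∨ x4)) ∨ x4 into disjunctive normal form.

(¬x1 ∧ x5 ∧ ¬x2) ∨ x4

((¬x1 ∨ x4) ∧ (x5 ∨ x2) ∧ (¬x2 ∨ x4)) ∨ x4
⇔ (¬x1 ∧ x5 ∧ ¬x2) ∨ (¬x1 ∧ x5 ∧ x4) ∨ (¬x1 ∧ x2 ∧ ¬x2) ∨ (¬x1 ∧ x2 ∧ x4) ∨ (x4 ∧ x5 ∧ ¬x2) ∨ (x4 ∧ x5 ∧ x4) ∨ (x4 ∧ x2 ∧ ¬x2) ∨ (x4 ∧ x2 ∧ x4) ∨ x4   [distribute ∧ over ∨]
⇔ (¬x1 ∧ x5 ∧ ¬x2) ∨ x4   [simplify]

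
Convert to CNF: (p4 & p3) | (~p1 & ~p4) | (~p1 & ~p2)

(p4 | ~p1) & (p3 | ~p1) & (p3 | ~p4 | ~p2)

(p4 & p3) | (~p1 & ~p4) | (~p1 & ~p2)
≡ (p4 | ~p1 | ~p1) & (p4 | ~p1 | ~p2) & (p4 | ~p4 | ~p1) & (p4 | ~p4 | ~p2) & (p3 | ~p1 | ~p1) & (p3 | ~p1 | ~p2) & (p3 | ~p4 | ~p1) & (p3 | ~p4 | ~p2)   [distribute | over &]
≡ (p4 | ~p1) & (p3 | ~p1) & (p3 | ~p4 | ~p2)   [simplify]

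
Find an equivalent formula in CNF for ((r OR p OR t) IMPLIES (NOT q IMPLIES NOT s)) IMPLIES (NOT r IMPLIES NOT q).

NOT q OR r

((r OR p OR t) IMPLIES (NOT q IMPLIES NOT s)) IMPLIES (NOT r IMPLIES NOT q)
⇔ NOT ((r OR p OR t) IMPLIES (NOT q IMPLIES NOT s)) OR (NOT r IMPLIES NOT q)   — eliminate IMPLIES
⇔ NOT (NOT (r OR p OR t) OR (NOT q IMPLIES NOT s)) OR (NOT r IMPLIES NOT q)   — eliminate IMPLIES
⇔ NOT (NOT (r OR p OR t) OR NOT NOT q OR NOT s) OR (NOT r IMPLIES NOT q)   — eliminate IMPLIES
⇔ NOT (NOT (r OR p OR t) OR NOT NOT q OR NOT s) OR NOT NOT r OR NOT q   — eliminate IMPLIES
⇔ (NOT NOT (r OR p OR t) AND NOT NOT NOT q AND NOT NOT s) OR NOT NOT r OR NOT q   — De Morgan
⇔ ((r OR p OR t) AND NOT NOT NOT q AND NOT NOT s) OR NOT NOT r OR NOT q   — double negation
⇔ ((r OR p OR t) AND NOT q AND NOT NOT s) OR NOT NOT r OR NOT q   — double negation
⇔ ((r OR p OR t) AND NOT q AND s) OR NOT NOT r OR NOT q   — double negation
⇔ ((r OR p OR t) AND NOT q AND s) OR r OR NOT q   — double negation
⇔ (r OR p OR t OR r OR NOT q) AND (NOT q OR r OR NOT q) AND (s OR r OR NOT q)   — distribute OR over AND
⇔ NOT q OR r   — simplify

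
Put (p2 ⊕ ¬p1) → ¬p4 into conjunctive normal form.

(p2 ⊕ ¬p1) → ¬p4
≡ ¬(p2 ⊕ ¬p1) ∨ ¬p4   (eliminate →)
≡ ¬((p2 ∨ ¬p1) ∧ ¬(p2 ∧ ¬p1)) ∨ ¬p4   (expand ⊕)
≡ ¬(p2 ∨ ¬p1) ∨ ¬¬(p2 ∧ ¬p1) ∨ ¬p4   (De Morgan)
≡ (¬p2 ∧ ¬¬p1) ∨ ¬¬(p2 ∧ ¬p1) ∨ ¬p4   (De Morgan)
≡ (¬p2 ∧ p1) ∨ ¬¬(p2 ∧ ¬p1) ∨ ¬p4   (double negation)
≡ (¬p2 ∧ p1) ∨ (p2 ∧ ¬p1) ∨ ¬p4   (double negation)
≡ (¬p2 ∨ p2 ∨ ¬p4) ∧ (¬p2 ∨ ¬p1 ∨ ¬p4) ∧ (p1 ∨ p2 ∨ ¬p4) ∧ (p1 ∨ ¬p1 ∨ ¬p4)   (distribute ∨ over ∧)
≡ (¬p2 ∨ ¬p1 ∨ ¬p4) ∧ (p1 ∨ p2 ∨ ¬p4)   (simplify)

(¬p2 ∨ ¬p1 ∨ ¬p4) ∧ (p1 ∨ p2 ∨ ¬p4)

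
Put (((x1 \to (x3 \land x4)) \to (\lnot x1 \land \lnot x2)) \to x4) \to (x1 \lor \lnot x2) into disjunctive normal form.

(((x1 \to (x3 \land x4)) \to (\lnot x1 \land \lnot x2)) \to x4) \to (x1 \lor \lnot x2)
= \lnot (((x1 \to (x3 \land x4)) \to (\lnot x1 \land \lnot x2)) \to x4) \lor x1 \lor \lnot x2   — eliminate \to
= \lnot (\lnot ((x1 \to (x3 \land x4)) \to (\lnot x1 \land \lnot x2)) \lor x4) \lor x1 \lor \lnot x2   — eliminate \to
= \lnot (\lnot (\lnot (x1 \to (x3 \land x4)) \lor (\lnot x1 \land \lnot x2)) \lor x4) \lor x1 \lor \lnot x2   — eliminate \to
= \lnot (\lnot (\lnot (\lnot x1 \lor (x3 \land x4)) \lor (\lnot x1 \land \lnot x2)) \lor x4) \lor x1 \lor \lnot x2   — eliminate \to
= (\lnot \lnot (\lnot (\lnot x1 \lor (x3 \land x4)) \lor (\lnot x1 \land \lnot x2)) \land \lnot x4) \lor x1 \lor \lnot x2   — De Morgan
= ((\lnot (\lnot x1 \lor (x3 \land x4)) \lor (\lnot x1 \land \lnot x2)) \land \lnot x4) \lor x1 \lor \lnot x2   — double negation
= (((\lnot \lnot x1 \land \lnot (x3 \land x4)) \lor (\lnot x1 \land \lnot x2)) \land \lnot x4) \lor x1 \lor \lnot x2   — De Morgan
= (((x1 \land \lnot (x3 \land x4)) \lor (\lnot x1 \land \lnot x2)) \land \lnot x4) \lor x1 \lor \lnot x2   — double negation
= (((x1 \land (\lnot x3 \lor \lnot x4)) \lor (\lnot x1 \land \lnot x2)) \land \lnot x4) \lor x1 \lor \lnot x2   — De Morgan
= (x1 \land \lnot x3 \land \lnot x4) \lor (x1 \land \lnot x4 \land \lnot x4) \lor (\lnot x1 \land \lnot x2 \land \lnot x4) \lor x1 \lor \lnot x2   — distribute \land over \lor
= x1 \lor \lnot x2   — simplify

x1 \lor \lnot x2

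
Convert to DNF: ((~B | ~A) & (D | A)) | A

(~B & D) | (~A & D) | A

((~B | ~A) & (D | A)) | A
= (~B & D) | (~B & A) | (~A & D) | (~A & A) | A
= (~B & D) | (~A & D) | A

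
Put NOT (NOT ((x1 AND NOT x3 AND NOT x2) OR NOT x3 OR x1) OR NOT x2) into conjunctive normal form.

(x1 OR NOT x3) AND x2

NOT (NOT ((x1 AND NOT x3 AND NOT x2) OR NOT x3 OR x1) OR NOT x2)
≡ NOT NOT ((x1 AND NOT x3 AND NOT x2) OR NOT x3 OR x1) AND NOT NOT x2   (De Morgan)
≡ ((x1 AND NOT x3 AND NOT x2) OR NOT x3 OR x1) AND NOT NOT x2   (double negation)
≡ ((x1 AND NOT x3 AND NOT x2) OR NOT x3 OR x1) AND x2   (double negation)
≡ (x1 OR NOT x3 OR x1) AND (NOT x3 OR NOT x3 OR x1) AND (NOT x2 OR NOT x3 OR x1) AND x2   (distribute OR over AND)
≡ (x1 OR NOT x3) AND x2   (simplify)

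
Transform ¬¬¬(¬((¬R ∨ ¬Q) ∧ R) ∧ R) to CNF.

¬¬¬(¬((¬R ∨ ¬Q) ∧ R) ∧ R)
≡ ¬(¬((¬R ∨ ¬Q) ∧ R) ∧ R)   [double negation]
≡ ¬¬((¬R ∨ ¬Q) ∧ R) ∨ ¬R   [De Morgan]
≡ ((¬R ∨ ¬Q) ∧ R) ∨ ¬R   [double negation]
≡ (¬R ∨ ¬Q ∨ ¬R) ∧ (R ∨ ¬R)   [distribute ∨ over ∧]
≡ ¬R ∨ ¬Q   [simplify]

¬R ∨ ¬Q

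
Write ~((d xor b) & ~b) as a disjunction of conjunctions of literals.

~((d xor b) & ~b)
≡ ~(((d & ~b) | (~d & b)) & ~b)   (expand xor)
≡ ~((d & ~b) | (~d & b)) | ~~b   (De Morgan)
≡ (~(d & ~b) & ~(~d & b)) | ~~b   (De Morgan)
≡ ((~d | ~~b) & ~(~d & b)) | ~~b   (De Morgan)
≡ ((~d | b) & ~(~d & b)) | ~~b   (double negation)
≡ ((~d | b) & (~~d | ~b)) | ~~b   (De Morgan)
≡ ((~d | b) & (d | ~b)) | ~~b   (double negation)
≡ ((~d | b) & (d | ~b)) | b   (double negation)
≡ (~d & d) | (~d & ~b) | (b & d) | (b & ~b) | b   (distribute & over |)
≡ (~d & ~b) | b   (simplify)

(~d & ~b) | b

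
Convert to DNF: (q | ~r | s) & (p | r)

(q & p) | (q & r) | (~r & p) | (s & p) | (s & r)

(q | ~r | s) & (p | r)
≡ (q & p) | (q & r) | (~r & p) | (~r & r) | (s & p) | (s & r)   [distribute & over |]
≡ (q & p) | (q & r) | (~r & p) | (s & p) | (s & r)   [simplify]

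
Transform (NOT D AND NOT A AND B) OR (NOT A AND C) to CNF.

(NOT D OR C) AND NOT A AND (B OR C)

(NOT D AND NOT A AND B) OR (NOT A AND C)
≡ (NOT D OR NOT A) AND (NOT D OR C) AND (NOT A OR NOT A) AND (NOT A OR C) AND (B OR NOT A) AND (B OR C)   [distribute OR over AND]
≡ (NOT D OR C) AND NOT A AND (B OR C)   [simplify]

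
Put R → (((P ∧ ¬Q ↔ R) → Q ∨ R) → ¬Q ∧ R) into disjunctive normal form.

R → (((P ∧ ¬Q ↔ R) → Q ∨ R) → ¬Q ∧ R)
= ¬R ∨ (((P ∧ ¬Q ↔ R) → Q ∨ R) → ¬Q ∧ R)   [eliminate →]
= ¬R ∨ ¬((P ∧ ¬Q ↔ R) → Q ∨ R) ∨ ¬Q ∧ R   [eliminate →]
= ¬R ∨ ¬(¬(P ∧ ¬Q ↔ R) ∨ Q ∨ R) ∨ ¬Q ∧ R   [eliminate →]
= ¬R ∨ ¬(¬((P ∧ ¬Q → R) ∧ (R → P ∧ ¬Q)) ∨ Q ∨ R) ∨ ¬Q ∧ R   [eliminate ↔]
= ¬R ∨ ¬(¬((¬(P ∧ ¬Q) ∨ R) ∧ (R → P ∧ ¬Q)) ∨ Q ∨ R) ∨ ¬Q ∧ R   [eliminate →]
= ¬R ∨ ¬(¬((¬(P ∧ ¬Q) ∨ R) ∧ (¬R ∨ P ∧ ¬Q)) ∨ Q ∨ R) ∨ ¬Q ∧ R   [eliminate →]
= ¬R ∨ ¬¬((¬(P ∧ ¬Q) ∨ R) ∧ (¬R ∨ P ∧ ¬Q)) ∧ ¬Q ∧ ¬R ∨ ¬Q ∧ R   [De Morgan]
= ¬R ∨ (¬(P ∧ ¬Q) ∨ R) ∧ (¬R ∨ P ∧ ¬Q) ∧ ¬Q ∧ ¬R ∨ ¬Q ∧ R   [double negation]
= ¬R ∨ (¬P ∨ ¬¬Q ∨ R) ∧ (¬R ∨ P ∧ ¬Q) ∧ ¬Q ∧ ¬R ∨ ¬Q ∧ R   [De Morgan]
= ¬R ∨ (¬P ∨ Q ∨ R) ∧ (¬R ∨ P ∧ ¬Q) ∧ ¬Q ∧ ¬R ∨ ¬Q ∧ R   [double negation]
= ¬R ∨ ¬P ∧ ¬R ∧ ¬Q ∧ ¬R ∨ ¬P ∧ P ∧ ¬Q ∧ ¬Q ∧ ¬R ∨ Q ∧ ¬R ∧ ¬Q ∧ ¬R ∨ Q ∧ P ∧ ¬Q ∧ ¬Q ∧ ¬R ∨ R ∧ ¬R ∧ ¬Q ∧ ¬R ∨ R ∧ P ∧ ¬Q ∧ ¬Q ∧ ¬R ∨ ¬Q ∧ R   [distribute ∧ over ∨]
= ¬R ∨ ¬Q ∧ R   [simplify]

¬R ∨ ¬Q ∧ R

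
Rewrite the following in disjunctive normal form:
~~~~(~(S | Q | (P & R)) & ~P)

~S & ~Q & ~P

~~~~(~(S | Q | (P & R)) & ~P)
⇔ ~~(~(S | Q | (P & R)) & ~P)   [double negation]
⇔ ~(S | Q | (P & R)) & ~P   [double negation]
⇔ ~S & ~Q & ~(P & R) & ~P   [De Morgan]
⇔ ~S & ~Q & (~P | ~R) & ~P   [De Morgan]
⇔ (~S & ~Q & ~P & ~P) | (~S & ~Q & ~R & ~P)   [distribute & over |]
⇔ ~S & ~Q & ~P   [simplify]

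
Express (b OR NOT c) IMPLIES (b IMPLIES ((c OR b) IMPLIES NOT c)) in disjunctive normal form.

NOT b OR NOT c

(b OR NOT c) IMPLIES (b IMPLIES ((c OR b) IMPLIES NOT c))
≡ NOT (b OR NOT c) OR (b IMPLIES ((c OR b) IMPLIES NOT c))   (eliminate IMPLIES)
≡ NOT (b OR NOT c) OR NOT b OR ((c OR b) IMPLIES NOT c)   (eliminate IMPLIES)
≡ NOT (b OR NOT c) OR NOT b OR NOT (c OR b) OR NOT c   (eliminate IMPLIES)
≡ (NOT b AND NOT NOT c) OR NOT b OR NOT (c OR b) OR NOT c   (De Morgan)
≡ (NOT b AND c) OR NOT b OR NOT (c OR b) OR NOT c   (double negation)
≡ (NOT b AND c) OR NOT b OR (NOT c AND NOT b) OR NOT c   (De Morgan)
≡ NOT b OR NOT c   (simplify)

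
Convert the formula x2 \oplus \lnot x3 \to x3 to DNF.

\lnot x3 \land x2 \lor x3

x2 \oplus \lnot x3 \to x3
≡ \lnot (x2 \oplus \lnot x3) \lor x3
≡ \lnot (x2 \land \lnot \lnot x3 \lor \lnot x2 \land \lnot x3) \lor x3
≡ \lnot (x2 \land \lnot \lnot x3) \land \lnot (\lnot x2 \land \lnot x3) \lor x3
≡ (\lnot x2 \lor \lnot \lnot \lnot x3) \land \lnot (\lnot x2 \land \lnot x3) \lor x3
≡ (\lnot x2 \lor \lnot x3) \land \lnot (\lnot x2 \land \lnot x3) \lor x3
≡ (\lnot x2 \lor \lnot x3) \land (\lnot \lnot x2 \lor \lnot \lnot x3) \lor x3
≡ (\lnot x2 \lor \lnot x3) \land (x2 \lor \lnot \lnot x3) \lor x3
≡ (\lnot x2 \lor \lnot x3) \land (x2 \lor x3) \lor x3
≡ \lnot x2 \land x2 \lor \lnot x2 \land x3 \lor \lnot x3 \land x2 \lor \lnot x3 \land x3 \lor x3
≡ \lnot x3 \land x2 \lor x3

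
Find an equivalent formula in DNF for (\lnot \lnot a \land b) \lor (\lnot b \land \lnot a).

(\lnot \lnot a \land b) \lor (\lnot b \land \lnot a)
≡ (a \land b) \lor (\lnot b \land \lnot a)   [double negation]

(a \land b) \lor (\lnot b \land \lnot a)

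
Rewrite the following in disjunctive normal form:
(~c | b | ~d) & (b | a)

(~c & a) | b | (~d & a)

(~c | b | ~d) & (b | a)
≡ (~c & b) | (~c & a) | (b & b) | (b & a) | (~d & b) | (~d & a)
≡ (~c & a) | b | (~d & a)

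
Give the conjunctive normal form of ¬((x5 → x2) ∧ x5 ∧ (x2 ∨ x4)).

¬x2 ∨ ¬x5

¬((x5 → x2) ∧ x5 ∧ (x2 ∨ x4))
= ¬((¬x5 ∨ x2) ∧ x5 ∧ (x2 ∨ x4))   — eliminate →
= ¬(¬x5 ∨ x2) ∨ ¬x5 ∨ ¬(x2 ∨ x4)   — De Morgan
= (¬¬x5 ∧ ¬x2) ∨ ¬x5 ∨ ¬(x2 ∨ x4)   — De Morgan
= (x5 ∧ ¬x2) ∨ ¬x5 ∨ ¬(x2 ∨ x4)   — double negation
= (x5 ∧ ¬x2) ∨ ¬x5 ∨ (¬x2 ∧ ¬x4)   — De Morgan
= (x5 ∨ ¬x5 ∨ ¬x2) ∧ (x5 ∨ ¬x5 ∨ ¬x4) ∧ (¬x2 ∨ ¬x5 ∨ ¬x2) ∧ (¬x2 ∨ ¬x5 ∨ ¬x4)   — distribute ∨ over ∧
= ¬x2 ∨ ¬x5   — simplify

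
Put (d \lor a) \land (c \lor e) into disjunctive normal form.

(d \lor a) \land (c \lor e)
= (d \land c) \lor (d \land e) \lor (a \land c) \lor (a \land e)   [distribute \land over \lor]

(d \land c) \lor (d \land e) \lor (a \land c) \lor (a \land e)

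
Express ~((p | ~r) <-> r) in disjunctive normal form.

~((p | ~r) <-> r)
⇔ ~(((p | ~r) -> r) & (r -> (p | ~r)))   (eliminate <->)
⇔ ~((~(p | ~r) | r) & (r -> (p | ~r)))   (eliminate ->)
⇔ ~((~(p | ~r) | r) & (~r | p | ~r))   (eliminate ->)
⇔ ~(~(p | ~r) | r) | ~(~r | p | ~r)   (De Morgan)
⇔ (~~(p | ~r) & ~r) | ~(~r | p | ~r)   (De Morgan)
⇔ ((p | ~r) & ~r) | ~(~r | p | ~r)   (double negation)
⇔ ((p | ~r) & ~r) | (~~r & ~p & ~~r)   (De Morgan)
⇔ ((p | ~r) & ~r) | (r & ~p & ~~r)   (double negation)
⇔ ((p | ~r) & ~r) | (r & ~p & r)   (double negation)
⇔ (p & ~r) | (~r & ~r) | (r & ~p & r)   (distribute & over |)
⇔ ~r | (r & ~p)   (simplify)

~r | (r & ~p)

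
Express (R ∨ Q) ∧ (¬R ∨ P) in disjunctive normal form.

(R ∨ Q) ∧ (¬R ∨ P)
≡ (R ∧ ¬R) ∨ (R ∧ P) ∨ (Q ∧ ¬R) ∨ (Q ∧ P)   [distribute ∧ over ∨]
≡ (R ∧ P) ∨ (Q ∧ ¬R) ∨ (Q ∧ P)   [simplify]

(R ∧ P) ∨ (Q ∧ ¬R) ∨ (Q ∧ P)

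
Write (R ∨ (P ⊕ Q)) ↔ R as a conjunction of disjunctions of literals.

(R ∨ (P ⊕ Q)) ↔ R
= ((R ∨ (P ⊕ Q)) → R) ∧ (R → (R ∨ (P ⊕ Q)))   — eliminate ↔
= (¬(R ∨ (P ⊕ Q)) ∨ R) ∧ (R → (R ∨ (P ⊕ Q)))   — eliminate →
= (¬(R ∨ ((P ∨ Q) ∧ ¬(P ∧ Q))) ∨ R) ∧ (R → (R ∨ (P ⊕ Q)))   — expand ⊕
= (¬(R ∨ ((P ∨ Q) ∧ ¬(P ∧ Q))) ∨ R) ∧ (¬R ∨ R ∨ (P ⊕ Q))   — eliminate →
= (¬(R ∨ ((P ∨ Q) ∧ ¬(P ∧ Q))) ∨ R) ∧ (¬R ∨ R ∨ ((P ∨ Q) ∧ ¬(P ∧ Q)))   — expand ⊕
= ((¬R ∧ ¬((P ∨ Q) ∧ ¬(P ∧ Q))) ∨ R) ∧ (¬R ∨ R ∨ ((P ∨ Q) ∧ ¬(P ∧ Q)))   — De Morgan
= ((¬R ∧ (¬(P ∨ Q) ∨ ¬¬(P ∧ Q))) ∨ R) ∧ (¬R ∨ R ∨ ((P ∨ Q) ∧ ¬(P ∧ Q)))   — De Morgan
= ((¬R ∧ ((¬P ∧ ¬Q) ∨ ¬¬(P ∧ Q))) ∨ R) ∧ (¬R ∨ R ∨ ((P ∨ Q) ∧ ¬(P ∧ Q)))   — De Morgan
= ((¬R ∧ ((¬P ∧ ¬Q) ∨ (P ∧ Q))) ∨ R) ∧ (¬R ∨ R ∨ ((P ∨ Q) ∧ ¬(P ∧ Q)))   — double negation
= ((¬R ∧ ((¬P ∧ ¬Q) ∨ (P ∧ Q))) ∨ R) ∧ (¬R ∨ R ∨ ((P ∨ Q) ∧ (¬P ∨ ¬Q)))   — De Morgan
= (¬R ∨ R) ∧ (¬P ∨ P ∨ R) ∧ (¬P ∨ Q ∨ R) ∧ (¬Q ∨ P ∨ R) ∧ (¬Q ∨ Q ∨ R) ∧ (¬R ∨ R ∨ P ∨ Q) ∧ (¬R ∨ R ∨ ¬P ∨ ¬Q)   — distribute ∨ over ∧
= (¬P ∨ Q ∨ R) ∧ (¬Q ∨ P ∨ R)   — simplify

(¬P ∨ Q ∨ R) ∧ (¬Q ∨ P ∨ R)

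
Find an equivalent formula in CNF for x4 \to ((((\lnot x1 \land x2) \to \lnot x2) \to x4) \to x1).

\lnot x4 \lor x1

x4 \to ((((\lnot x1 \land x2) \to \lnot x2) \to x4) \to x1)
= \lnot x4 \lor ((((\lnot x1 \land x2) \to \lnot x2) \to x4) \to x1)   [eliminate \to]
= \lnot x4 \lor \lnot (((\lnot x1 \land x2) \to \lnot x2) \to x4) \lor x1   [eliminate \to]
= \lnot x4 \lor \lnot (\lnot ((\lnot x1 \land x2) \to \lnot x2) \lor x4) \lor x1   [eliminate \to]
= \lnot x4 \lor \lnot (\lnot (\lnot (\lnot x1 \land x2) \lor \lnot x2) \lor x4) \lor x1   [eliminate \to]
= \lnot x4 \lor (\lnot \lnot (\lnot (\lnot x1 \land x2) \lor \lnot x2) \land \lnot x4) \lor x1   [De Morgan]
= \lnot x4 \lor ((\lnot (\lnot x1 \land x2) \lor \lnot x2) \land \lnot x4) \lor x1   [double negation]
= \lnot x4 \lor ((\lnot \lnot x1 \lor \lnot x2 \lor \lnot x2) \land \lnot x4) \lor x1   [De Morgan]
= \lnot x4 \lor ((x1 \lor \lnot x2 \lor \lnot x2) \land \lnot x4) \lor x1   [double negation]
= (\lnot x4 \lor x1 \lor \lnot x2 \lor \lnot x2 \lor x1) \land (\lnot x4 \lor \lnot x4 \lor x1)   [distribute \lor over \land]
= \lnot x4 \lor x1   [simplify]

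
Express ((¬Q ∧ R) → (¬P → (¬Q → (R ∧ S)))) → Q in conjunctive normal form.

((¬Q ∧ R) → (¬P → (¬Q → (R ∧ S)))) → Q
≡ ¬((¬Q ∧ R) → (¬P → (¬Q → (R ∧ S)))) ∨ Q   [eliminate →]
≡ ¬(¬(¬Q ∧ R) ∨ (¬P → (¬Q → (R ∧ S)))) ∨ Q   [eliminate →]
≡ ¬(¬(¬Q ∧ R) ∨ ¬¬P ∨ (¬Q → (R ∧ S))) ∨ Q   [eliminate →]
≡ ¬(¬(¬Q ∧ R) ∨ ¬¬P ∨ ¬¬Q ∨ (R ∧ S)) ∨ Q   [eliminate →]
≡ (¬¬(¬Q ∧ R) ∧ ¬¬¬P ∧ ¬¬¬Q ∧ ¬(R ∧ S)) ∨ Q   [De Morgan]
≡ (¬Q ∧ R ∧ ¬¬¬P ∧ ¬¬¬Q ∧ ¬(R ∧ S)) ∨ Q   [double negation]
≡ (¬Q ∧ R ∧ ¬P ∧ ¬¬¬Q ∧ ¬(R ∧ S)) ∨ Q   [double negation]
≡ (¬Q ∧ R ∧ ¬P ∧ ¬Q ∧ ¬(R ∧ S)) ∨ Q   [double negation]
≡ (¬Q ∧ R ∧ ¬P ∧ ¬Q ∧ (¬R ∨ ¬S)) ∨ Q   [De Morgan]
≡ (¬Q ∨ Q) ∧ (R ∨ Q) ∧ (¬P ∨ Q) ∧ (¬Q ∨ Q) ∧ (¬R ∨ ¬S ∨ Q)   [distribute ∨ over ∧]
≡ (R ∨ Q) ∧ (¬P ∨ Q) ∧ (¬R ∨ ¬S ∨ Q)   [simplify]

(R ∨ Q) ∧ (¬P ∨ Q) ∧ (¬R ∨ ¬S ∨ Q)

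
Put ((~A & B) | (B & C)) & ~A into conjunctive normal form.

B & ~A

((~A & B) | (B & C)) & ~A
≡ (~A | B) & (~A | C) & (B | B) & (B | C) & ~A   — distribute | over &
≡ B & ~A   — simplify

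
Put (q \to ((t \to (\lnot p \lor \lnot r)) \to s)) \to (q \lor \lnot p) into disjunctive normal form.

(q \to ((t \to (\lnot p \lor \lnot r)) \to s)) \to (q \lor \lnot p)
⇔ \lnot (q \to ((t \to (\lnot p \lor \lnot r)) \to s)) \lor q \lor \lnot p
⇔ \lnot (\lnot q \lor ((t \to (\lnot p \lor \lnot r)) \to s)) \lor q \lor \lnot p
⇔ \lnot (\lnot q \lor \lnot (t \to (\lnot p \lor \lnot r)) \lor s) \lor q \lor \lnot p
⇔ \lnot (\lnot q \lor \lnot (\lnot t \lor \lnot p \lor \lnot r) \lor s) \lor q \lor \lnot p
⇔ (\lnot \lnot q \land \lnot \lnot (\lnot t \lor \lnot p \lor \lnot r) \land \lnot s) \lor q \lor \lnot p
⇔ (q \land \lnot \lnot (\lnot t \lor \lnot p \lor \lnot r) \land \lnot s) \lor q \lor \lnot p
⇔ (q \land (\lnot t \lor \lnot p \lor \lnot r) \land \lnot s) \lor q \lor \lnot p
⇔ (q \land \lnot t \land \lnot s) \lor (q \land \lnot p \land \lnot s) \lor (q \land \lnot r \land \lnot s) \lor q \lor \lnot p
⇔ q \lor \lnot p

q \lor \lnot p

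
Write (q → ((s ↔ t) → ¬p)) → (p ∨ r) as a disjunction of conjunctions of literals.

(q → ((s ↔ t) → ¬p)) → (p ∨ r)
= ¬(q → ((s ↔ t) → ¬p)) ∨ p ∨ r   (eliminate →)
= ¬(¬q ∨ ((s ↔ t) → ¬p)) ∨ p ∨ r   (eliminate →)
= ¬(¬q ∨ ¬(s ↔ t) ∨ ¬p) ∨ p ∨ r   (eliminate →)
= ¬(¬q ∨ ¬((s → t) ∧ (t → s)) ∨ ¬p) ∨ p ∨ r   (eliminate ↔)
= ¬(¬q ∨ ¬((¬s ∨ t) ∧ (t → s)) ∨ ¬p) ∨ p ∨ r   (eliminate →)
= ¬(¬q ∨ ¬((¬s ∨ t) ∧ (¬t ∨ s)) ∨ ¬p) ∨ p ∨ r   (eliminate →)
= (¬¬q ∧ ¬¬((¬s ∨ t) ∧ (¬t ∨ s)) ∧ ¬¬p) ∨ p ∨ r   (De Morgan)
= (q ∧ ¬¬((¬s ∨ t) ∧ (¬t ∨ s)) ∧ ¬¬p) ∨ p ∨ r   (double negation)
= (q ∧ (¬s ∨ t) ∧ (¬t ∨ s) ∧ ¬¬p) ∨ p ∨ r   (double negation)
= (q ∧ (¬s ∨ t) ∧ (¬t ∨ s) ∧ p) ∨ p ∨ r   (double negation)
= (q ∧ ¬s ∧ ¬t ∧ p) ∨ (q ∧ ¬s ∧ s ∧ p) ∨ (q ∧ t ∧ ¬t ∧ p) ∨ (q ∧ t ∧ s ∧ p) ∨ p ∨ r   (distribute ∧ over ∨)
= p ∨ r   (simplify)

p ∨ r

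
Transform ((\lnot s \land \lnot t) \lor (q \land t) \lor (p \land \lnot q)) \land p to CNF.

((\lnot s \land \lnot t) \lor (q \land t) \lor (p \land \lnot q)) \land p
= (\lnot s \lor q \lor p) \land (\lnot s \lor q \lor \lnot q) \land (\lnot s \lor t \lor p) \land (\lnot s \lor t \lor \lnot q) \land (\lnot t \lor q \lor p) \land (\lnot t \lor q \lor \lnot q) \land (\lnot t \lor t \lor p) \land (\lnot t \lor t \lor \lnot q) \land p   [distribute \lor over \land]
= (\lnot s \lor t \lor \lnot q) \land p   [simplify]

(\lnot s \lor t \lor \lnot q) \land p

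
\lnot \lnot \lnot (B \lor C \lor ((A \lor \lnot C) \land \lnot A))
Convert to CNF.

\lnot B \land \lnot C \land (C \lor A)

\lnot \lnot \lnot (B \lor C \lor ((A \lor \lnot C) \land \lnot A))
⇔ \lnot (B \lor C \lor ((A \lor \lnot C) \land \lnot A))   — double negation
⇔ \lnot B \land \lnot C \land \lnot ((A \lor \lnot C) \land \lnot A)   — De Morgan
⇔ \lnot B \land \lnot C \land (\lnot (A \lor \lnot C) \lor \lnot \lnot A)   — De Morgan
⇔ \lnot B \land \lnot C \land ((\lnot A \land \lnot \lnot C) \lor \lnot \lnot A)   — De Morgan
⇔ \lnot B \land \lnot C \land ((\lnot A \land C) \lor \lnot \lnot A)   — double negation
⇔ \lnot B \land \lnot C \land ((\lnot A \land C) \lor A)   — double negation
⇔ \lnot B \land \lnot C \land (\lnot A \lor A) \land (C \lor A)   — distribute \lor over \land
⇔ \lnot B \land \lnot C \land (C \lor A)   — simplify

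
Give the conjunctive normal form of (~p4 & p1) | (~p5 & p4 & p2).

(~p4 | ~p5) & (~p4 | p2) & (p1 | ~p5) & (p1 | p4) & (p1 | p2)

(~p4 & p1) | (~p5 & p4 & p2)
≡ (~p4 | ~p5) & (~p4 | p4) & (~p4 | p2) & (p1 | ~p5) & (p1 | p4) & (p1 | p2)   [distribute | over &]
≡ (~p4 | ~p5) & (~p4 | p2) & (p1 | ~p5) & (p1 | p4) & (p1 | p2)   [simplify]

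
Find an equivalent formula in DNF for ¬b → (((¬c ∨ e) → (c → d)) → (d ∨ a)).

¬b → (((¬c ∨ e) → (c → d)) → (d ∨ a))
= ¬¬b ∨ (((¬c ∨ e) → (c → d)) → (d ∨ a))   [eliminate →]
= ¬¬b ∨ ¬((¬c ∨ e) → (c → d)) ∨ d ∨ a   [eliminate →]
= ¬¬b ∨ ¬(¬(¬c ∨ e) ∨ (c → d)) ∨ d ∨ a   [eliminate →]
= ¬¬b ∨ ¬(¬(¬c ∨ e) ∨ ¬c ∨ d) ∨ d ∨ a   [eliminate →]
= b ∨ ¬(¬(¬c ∨ e) ∨ ¬c ∨ d) ∨ d ∨ a   [double negation]
= b ∨ (¬¬(¬c ∨ e) ∧ ¬¬c ∧ ¬d) ∨ d ∨ a   [De Morgan]
= b ∨ ((¬c ∨ e) ∧ ¬¬c ∧ ¬d) ∨ d ∨ a   [double negation]
= b ∨ ((¬c ∨ e) ∧ c ∧ ¬d) ∨ d ∨ a   [double negation]
= b ∨ (¬c ∧ c ∧ ¬d) ∨ (e ∧ c ∧ ¬d) ∨ d ∨ a   [distribute ∧ over ∨]
= b ∨ (e ∧ c ∧ ¬d) ∨ d ∨ a   [simplify]

b ∨ (e ∧ c ∧ ¬d) ∨ d ∨ a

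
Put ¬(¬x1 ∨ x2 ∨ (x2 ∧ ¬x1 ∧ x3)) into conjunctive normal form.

¬(¬x1 ∨ x2 ∨ (x2 ∧ ¬x1 ∧ x3))
≡ ¬¬x1 ∧ ¬x2 ∧ ¬(x2 ∧ ¬x1 ∧ x3)   [De Morgan]
≡ x1 ∧ ¬x2 ∧ ¬(x2 ∧ ¬x1 ∧ x3)   [double negation]
≡ x1 ∧ ¬x2 ∧ (¬x2 ∨ ¬¬x1 ∨ ¬x3)   [De Morgan]
≡ x1 ∧ ¬x2 ∧ (¬x2 ∨ x1 ∨ ¬x3)   [double negation]
≡ x1 ∧ ¬x2   [simplify]

x1 ∧ ¬x2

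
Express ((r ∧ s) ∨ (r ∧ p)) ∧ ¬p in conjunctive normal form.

((r ∧ s) ∨ (r ∧ p)) ∧ ¬p
≡ (r ∨ r) ∧ (r ∨ p) ∧ (s ∨ r) ∧ (s ∨ p) ∧ ¬p   [distribute ∨ over ∧]
≡ r ∧ (s ∨ p) ∧ ¬p   [simplify]

r ∧ (s ∨ p) ∧ ¬p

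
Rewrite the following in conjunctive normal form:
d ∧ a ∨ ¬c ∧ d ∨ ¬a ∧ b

(d ∨ ¬a) ∧ (d ∨ b) ∧ (a ∨ ¬c ∨ b)

d ∧ a ∨ ¬c ∧ d ∨ ¬a ∧ b
= (d ∨ ¬c ∨ ¬a) ∧ (d ∨ ¬c ∨ b) ∧ (d ∨ d ∨ ¬a) ∧ (d ∨ d ∨ b) ∧ (a ∨ ¬c ∨ ¬a) ∧ (a ∨ ¬c ∨ b) ∧ (a ∨ d ∨ ¬a) ∧ (a ∨ d ∨ b)   (distribute ∨ over ∧)
= (d ∨ ¬a) ∧ (d ∨ b) ∧ (a ∨ ¬c ∨ b)   (simplify)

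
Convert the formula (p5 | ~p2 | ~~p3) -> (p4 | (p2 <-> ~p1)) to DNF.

(p5 | ~p2 | ~~p3) -> (p4 | (p2 <-> ~p1))
≡ ~(p5 | ~p2 | ~~p3) | p4 | (p2 <-> ~p1)   — eliminate ->
≡ ~(p5 | ~p2 | ~~p3) | p4 | ((p2 -> ~p1) & (~p1 -> p2))   — eliminate <->
≡ ~(p5 | ~p2 | ~~p3) | p4 | ((~p2 | ~p1) & (~p1 -> p2))   — eliminate ->
≡ ~(p5 | ~p2 | ~~p3) | p4 | ((~p2 | ~p1) & (~~p1 | p2))   — eliminate ->
≡ (~p5 & ~~p2 & ~~~p3) | p4 | ((~p2 | ~p1) & (~~p1 | p2))   — De Morgan
≡ (~p5 & p2 & ~~~p3) | p4 | ((~p2 | ~p1) & (~~p1 | p2))   — double negation
≡ (~p5 & p2 & ~p3) | p4 | ((~p2 | ~p1) & (~~p1 | p2))   — double negation
≡ (~p5 & p2 & ~p3) | p4 | ((~p2 | ~p1) & (p1 | p2))   — double negation
≡ (~p5 & p2 & ~p3) | p4 | (~p2 & p1) | (~p2 & p2) | (~p1 & p1) | (~p1 & p2)   — distribute & over |
≡ (~p5 & p2 & ~p3) | p4 | (~p2 & p1) | (~p1 & p2)   — simplify

(~p5 & p2 & ~p3) | p4 | (~p2 & p1) | (~p1 & p2)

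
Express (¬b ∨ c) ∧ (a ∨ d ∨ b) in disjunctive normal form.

(¬b ∨ c) ∧ (a ∨ d ∨ b)
≡ (¬b ∧ a) ∨ (¬b ∧ d) ∨ (¬b ∧ b) ∨ (c ∧ a) ∨ (c ∧ d) ∨ (c ∧ b)   — distribute ∧ over ∨
≡ (¬b ∧ a) ∨ (¬b ∧ d) ∨ (c ∧ a) ∨ (c ∧ d) ∨ (c ∧ b)   — simplify

(¬b ∧ a) ∨ (¬b ∧ d) ∨ (c ∧ a) ∨ (c ∧ d) ∨ (c ∧ b)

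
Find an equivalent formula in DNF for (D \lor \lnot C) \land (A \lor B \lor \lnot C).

(D \lor \lnot C) \land (A \lor B \lor \lnot C)
= (D \land A) \lor (D \land B) \lor (D \land \lnot C) \lor (\lnot C \land A) \lor (\lnot C \land B) \lor (\lnot C \land \lnot C)   [distribute \land over \lor]
= (D \land A) \lor (D \land B) \lor \lnot C   [simplify]

(D \land A) \lor (D \land B) \lor \lnot C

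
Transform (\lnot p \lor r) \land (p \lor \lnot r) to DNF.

(\lnot p \land \lnot r) \lor (r \land p)

(\lnot p \lor r) \land (p \lor \lnot r)
≡ (\lnot p \land p) \lor (\lnot p \land \lnot r) \lor (r \land p) \lor (r \land \lnot r)   [distribute \land over \lor]
≡ (\lnot p \land \lnot r) \lor (r \land p)   [simplify]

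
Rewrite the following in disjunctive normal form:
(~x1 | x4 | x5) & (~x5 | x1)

(~x1 | x4 | x5) & (~x5 | x1)
≡ (~x1 & ~x5) | (~x1 & x1) | (x4 & ~x5) | (x4 & x1) | (x5 & ~x5) | (x5 & x1)
≡ (~x1 & ~x5) | (x4 & ~x5) | (x4 & x1) | (x5 & x1)

(~x1 & ~x5) | (x4 & ~x5) | (x4 & x1) | (x5 & x1)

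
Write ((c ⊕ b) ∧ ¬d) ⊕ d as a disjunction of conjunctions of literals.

(c ∧ ¬b ∧ ¬d) ∨ (¬c ∧ b ∧ ¬d) ∨ d

((c ⊕ b) ∧ ¬d) ⊕ d
≡ ((c ⊕ b) ∧ ¬d ∧ ¬d) ∨ (¬((c ⊕ b) ∧ ¬d) ∧ d)   — expand ⊕
≡ (((c ∧ ¬b) ∨ (¬c ∧ b)) ∧ ¬d ∧ ¬d) ∨ (¬((c ⊕ b) ∧ ¬d) ∧ d)   — expand ⊕
≡ (((c ∧ ¬b) ∨ (¬c ∧ b)) ∧ ¬d ∧ ¬d) ∨ (¬(((c ∧ ¬b) ∨ (¬c ∧ b)) ∧ ¬d) ∧ d)   — expand ⊕
≡ (((c ∧ ¬b) ∨ (¬c ∧ b)) ∧ ¬d ∧ ¬d) ∨ ((¬((c ∧ ¬b) ∨ (¬c ∧ b)) ∨ ¬¬d) ∧ d)   — De Morgan
≡ (((c ∧ ¬b) ∨ (¬c ∧ b)) ∧ ¬d ∧ ¬d) ∨ (((¬(c ∧ ¬b) ∧ ¬(¬c ∧ b)) ∨ ¬¬d) ∧ d)   — De Morgan
≡ (((c ∧ ¬b) ∨ (¬c ∧ b)) ∧ ¬d ∧ ¬d) ∨ ((((¬c ∨ ¬¬b) ∧ ¬(¬c ∧ b)) ∨ ¬¬d) ∧ d)   — De Morgan
≡ (((c ∧ ¬b) ∨ (¬c ∧ b)) ∧ ¬d ∧ ¬d) ∨ ((((¬c ∨ b) ∧ ¬(¬c ∧ b)) ∨ ¬¬d) ∧ d)   — double negation
≡ (((c ∧ ¬b) ∨ (¬c ∧ b)) ∧ ¬d ∧ ¬d) ∨ ((((¬c ∨ b) ∧ (¬¬c ∨ ¬b)) ∨ ¬¬d) ∧ d)   — De Morgan
≡ (((c ∧ ¬b) ∨ (¬c ∧ b)) ∧ ¬d ∧ ¬d) ∨ ((((¬c ∨ b) ∧ (c ∨ ¬b)) ∨ ¬¬d) ∧ d)   — double negation
≡ (((c ∧ ¬b) ∨ (¬c ∧ b)) ∧ ¬d ∧ ¬d) ∨ ((((¬c ∨ b) ∧ (c ∨ ¬b)) ∨ d) ∧ d)   — double negation
≡ (c ∧ ¬b ∧ ¬d ∧ ¬d) ∨ (¬c ∧ b ∧ ¬d ∧ ¬d) ∨ (¬c ∧ c ∧ d) ∨ (¬c ∧ ¬b ∧ d) ∨ (b ∧ c ∧ d) ∨ (b ∧ ¬b ∧ d) ∨ (d ∧ d)   — distribute ∧ over ∨
≡ (c ∧ ¬b ∧ ¬d) ∨ (¬c ∧ b ∧ ¬d) ∨ d   — simplify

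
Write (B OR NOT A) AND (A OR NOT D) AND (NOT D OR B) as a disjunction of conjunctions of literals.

(B AND A) OR (B AND NOT D) OR (NOT A AND NOT D)

(B OR NOT A) AND (A OR NOT D) AND (NOT D OR B)
= (B AND A AND NOT D) OR (B AND A AND B) OR (B AND NOT D AND NOT D) OR (B AND NOT D AND B) OR (NOT A AND A AND NOT D) OR (NOT A AND A AND B) OR (NOT A AND NOT D AND NOT D) OR (NOT A AND NOT D AND B)   [distribute AND over OR]
= (B AND A) OR (B AND NOT D) OR (NOT A AND NOT D)   [simplify]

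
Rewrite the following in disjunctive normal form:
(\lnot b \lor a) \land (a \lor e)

(\lnot b \lor a) \land (a \lor e)
⇔ (\lnot b \land a) \lor (\lnot b \land e) \lor (a \land a) \lor (a \land e)   [distribute \land over \lor]
⇔ (\lnot b \land e) \lor a   [simplify]

(\lnot b \land e) \lor a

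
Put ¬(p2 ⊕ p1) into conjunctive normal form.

(¬p2 ∨ p1) ∧ (¬p1 ∨ p2)

¬(p2 ⊕ p1)
= ¬((p2 ∨ p1) ∧ ¬(p2 ∧ p1))   [expand ⊕]
= ¬(p2 ∨ p1) ∨ ¬¬(p2 ∧ p1)   [De Morgan]
= (¬p2 ∧ ¬p1) ∨ ¬¬(p2 ∧ p1)   [De Morgan]
= (¬p2 ∧ ¬p1) ∨ (p2 ∧ p1)   [double negation]
= (¬p2 ∨ p2) ∧ (¬p2 ∨ p1) ∧ (¬p1 ∨ p2) ∧ (¬p1 ∨ p1)   [distribute ∨ over ∧]
= (¬p2 ∨ p1) ∧ (¬p1 ∨ p2)   [simplify]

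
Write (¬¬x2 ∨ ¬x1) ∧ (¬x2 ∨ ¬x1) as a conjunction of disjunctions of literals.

(¬¬x2 ∨ ¬x1) ∧ (¬x2 ∨ ¬x1)
⇔ (x2 ∨ ¬x1) ∧ (¬x2 ∨ ¬x1)   [double negation]

(x2 ∨ ¬x1) ∧ (¬x2 ∨ ¬x1)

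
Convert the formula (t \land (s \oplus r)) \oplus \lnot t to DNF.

(t \land (s \oplus r)) \oplus \lnot t
≡ (t \land (s \oplus r) \land \lnot \lnot t) \lor (\lnot (t \land (s \oplus r)) \land \lnot t)   — expand \oplus
≡ (t \land ((s \land \lnot r) \lor (\lnot s \land r)) \land \lnot \lnot t) \lor (\lnot (t \land (s \oplus r)) \land \lnot t)   — expand \oplus
≡ (t \land ((s \land \lnot r) \lor (\lnot s \land r)) \land \lnot \lnot t) \lor (\lnot (t \land ((s \land \lnot r) \lor (\lnot s \land r))) \land \lnot t)   — expand \oplus
≡ (t \land ((s \land \lnot r) \lor (\lnot s \land r)) \land t) \lor (\lnot (t \land ((s \land \lnot r) \lor (\lnot s \land r))) \land \lnot t)   — double negation
≡ (t \land ((s \land \lnot r) \lor (\lnot s \land r)) \land t) \lor ((\lnot t \lor \lnot ((s \land \lnot r) \lor (\lnot s \land r))) \land \lnot t)   — De Morgan
≡ (t \land ((s \land \lnot r) \lor (\lnot s \land r)) \land t) \lor ((\lnot t \lor (\lnot (s \land \lnot r) \land \lnot (\lnot s \land r))) \land \lnot t)   — De Morgan
≡ (t \land ((s \land \lnot r) \lor (\lnot s \land r)) \land t) \lor ((\lnot t \lor ((\lnot s \lor \lnot \lnot r) \land \lnot (\lnot s \land r))) \land \lnot t)   — De Morgan
≡ (t \land ((s \land \lnot r) \lor (\lnot s \land r)) \land t) \lor ((\lnot t \lor ((\lnot s \lor r) \land \lnot (\lnot s \land r))) \land \lnot t)   — double negation
≡ (t \land ((s \land \lnot r) \lor (\lnot s \land r)) \land t) \lor ((\lnot t \lor ((\lnot s \lor r) \land (\lnot \lnot s \lor \lnot r))) \land \lnot t)   — De Morgan
≡ (t \land ((s \land \lnot r) \lor (\lnot s \land r)) \land t) \lor ((\lnot t \lor ((\lnot s \lor r) \land (s \lor \lnot r))) \land \lnot t)   — double negation
≡ (t \land s \land \lnot r \land t) \lor (t \land \lnot s \land r \land t) \lor (\lnot t \land \lnot t) \lor (\lnot s \land s \land \lnot t) \lor (\lnot s \land \lnot r \land \lnot t) \lor (r \land s \land \lnot t) \lor (r \land \lnot r \land \lnot t)   — distribute \land over \lor
≡ (t \land s \land \lnot r) \lor (t \land \lnot s \land r) \lor \lnot t   — simplify

(t \land s \land \lnot r) \lor (t \land \lnot s \land r) \lor \lnot t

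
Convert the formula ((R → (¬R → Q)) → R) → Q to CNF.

((R → (¬R → Q)) → R) → Q
≡ ¬((R → (¬R → Q)) → R) ∨ Q   [eliminate →]
≡ ¬(¬(R → (¬R → Q)) ∨ R) ∨ Q   [eliminate →]
≡ ¬(¬(¬R ∨ (¬R → Q)) ∨ R) ∨ Q   [eliminate →]
≡ ¬(¬(¬R ∨ ¬¬R ∨ Q) ∨ R) ∨ Q   [eliminate →]
≡ (¬¬(¬R ∨ ¬¬R ∨ Q) ∧ ¬R) ∨ Q   [De Morgan]
≡ ((¬R ∨ ¬¬R ∨ Q) ∧ ¬R) ∨ Q   [double negation]
≡ ((¬R ∨ R ∨ Q) ∧ ¬R) ∨ Q   [double negation]
≡ (¬R ∨ R ∨ Q ∨ Q) ∧ (¬R ∨ Q)   [distribute ∨ over ∧]
≡ ¬R ∨ Q   [simplify]

¬R ∨ Q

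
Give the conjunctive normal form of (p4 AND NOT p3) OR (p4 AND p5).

p4 AND (NOT p3 OR p5)

(p4 AND NOT p3) OR (p4 AND p5)
≡ (p4 OR p4) AND (p4 OR p5) AND (NOT p3 OR p4) AND (NOT p3 OR p5)   (distribute OR over AND)
≡ p4 AND (NOT p3 OR p5)   (simplify)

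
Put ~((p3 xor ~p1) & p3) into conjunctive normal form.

~p3 | ~p1

~((p3 xor ~p1) & p3)
≡ ~((p3 | ~p1) & ~(p3 & ~p1) & p3)
≡ ~(p3 | ~p1) | ~~(p3 & ~p1) | ~p3
≡ (~p3 & ~~p1) | ~~(p3 & ~p1) | ~p3
≡ (~p3 & p1) | ~~(p3 & ~p1) | ~p3
≡ (~p3 & p1) | (p3 & ~p1) | ~p3
≡ (~p3 | p3 | ~p3) & (~p3 | ~p1 | ~p3) & (p1 | p3 | ~p3) & (p1 | ~p1 | ~p3)
≡ ~p3 | ~p1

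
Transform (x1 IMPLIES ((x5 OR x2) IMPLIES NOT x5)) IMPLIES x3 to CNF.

(x1 OR x3) AND (x5 OR x3)

(x1 IMPLIES ((x5 OR x2) IMPLIES NOT x5)) IMPLIES x3
⇔ NOT (x1 IMPLIES ((x5 OR x2) IMPLIES NOT x5)) OR x3
⇔ NOT (NOT x1 OR ((x5 OR x2) IMPLIES NOT x5)) OR x3
⇔ NOT (NOT x1 OR NOT (x5 OR x2) OR NOT x5) OR x3
⇔ (NOT NOT x1 AND NOT NOT (x5 OR x2) AND NOT NOT x5) OR x3
⇔ (x1 AND NOT NOT (x5 OR x2) AND NOT NOT x5) OR x3
⇔ (x1 AND (x5 OR x2) AND NOT NOT x5) OR x3
⇔ (x1 AND (x5 OR x2) AND x5) OR x3
⇔ (x1 OR x3) AND (x5 OR x2 OR x3) AND (x5 OR x3)
⇔ (x1 OR x3) AND (x5 OR x3)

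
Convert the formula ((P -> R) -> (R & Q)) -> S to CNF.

(~P | R | S) & (~R | ~Q | S)

((P -> R) -> (R & Q)) -> S
⇔ ~((P -> R) -> (R & Q)) | S   [eliminate ->]
⇔ ~(~(P -> R) | (R & Q)) | S   [eliminate ->]
⇔ ~(~(~P | R) | (R & Q)) | S   [eliminate ->]
⇔ (~~(~P | R) & ~(R & Q)) | S   [De Morgan]
⇔ ((~P | R) & ~(R & Q)) | S   [double negation]
⇔ ((~P | R) & (~R | ~Q)) | S   [De Morgan]
⇔ (~P | R | S) & (~R | ~Q | S)   [distribute | over &]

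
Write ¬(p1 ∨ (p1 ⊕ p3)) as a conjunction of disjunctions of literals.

¬(p1 ∨ (p1 ⊕ p3))
⇔ ¬(p1 ∨ ((p1 ∨ p3) ∧ ¬(p1 ∧ p3)))   — expand ⊕
⇔ ¬p1 ∧ ¬((p1 ∨ p3) ∧ ¬(p1 ∧ p3))   — De Morgan
⇔ ¬p1 ∧ (¬(p1 ∨ p3) ∨ ¬¬(p1 ∧ p3))   — De Morgan
⇔ ¬p1 ∧ ((¬p1 ∧ ¬p3) ∨ ¬¬(p1 ∧ p3))   — De Morgan
⇔ ¬p1 ∧ ((¬p1 ∧ ¬p3) ∨ (p1 ∧ p3))   — double negation
⇔ ¬p1 ∧ (¬p1 ∨ p1) ∧ (¬p1 ∨ p3) ∧ (¬p3 ∨ p1) ∧ (¬p3 ∨ p3)   — distribute ∨ over ∧
⇔ ¬p1 ∧ (¬p3 ∨ p1)   — simplify

¬p1 ∧ (¬p3 ∨ p1)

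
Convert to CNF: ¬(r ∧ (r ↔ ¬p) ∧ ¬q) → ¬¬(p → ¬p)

¬(r ∧ (r ↔ ¬p) ∧ ¬q) → ¬¬(p → ¬p)
= ¬¬(r ∧ (r ↔ ¬p) ∧ ¬q) ∨ ¬¬(p → ¬p)   [eliminate →]
= ¬¬(r ∧ (r → ¬p) ∧ (¬p → r) ∧ ¬q) ∨ ¬¬(p → ¬p)   [eliminate ↔]
= ¬¬(r ∧ (¬r ∨ ¬p) ∧ (¬p → r) ∧ ¬q) ∨ ¬¬(p → ¬p)   [eliminate →]
= ¬¬(r ∧ (¬r ∨ ¬p) ∧ (¬¬p ∨ r) ∧ ¬q) ∨ ¬¬(p → ¬p)   [eliminate →]
= ¬¬(r ∧ (¬r ∨ ¬p) ∧ (¬¬p ∨ r) ∧ ¬q) ∨ ¬¬(¬p ∨ ¬p)   [eliminate →]
= (r ∧ (¬r ∨ ¬p) ∧ (¬¬p ∨ r) ∧ ¬q) ∨ ¬¬(¬p ∨ ¬p)   [double negation]
= (r ∧ (¬r ∨ ¬p) ∧ (p ∨ r) ∧ ¬q) ∨ ¬¬(¬p ∨ ¬p)   [double negation]
= (r ∧ (¬r ∨ ¬p) ∧ (p ∨ r) ∧ ¬q) ∨ ¬p ∨ ¬p   [double negation]
= (r ∨ ¬p ∨ ¬p) ∧ (¬r ∨ ¬p ∨ ¬p ∨ ¬p) ∧ (p ∨ r ∨ ¬p ∨ ¬p) ∧ (¬q ∨ ¬p ∨ ¬p)   [distribute ∨ over ∧]
= (r ∨ ¬p) ∧ (¬r ∨ ¬p) ∧ (¬q ∨ ¬p)   [simplify]

(r ∨ ¬p) ∧ (¬r ∨ ¬p) ∧ (¬q ∨ ¬p)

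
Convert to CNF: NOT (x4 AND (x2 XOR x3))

NOT (x4 AND (x2 XOR x3))
⇔ NOT (x4 AND (x2 OR x3) AND NOT (x2 AND x3))   (expand XOR)
⇔ NOT x4 OR NOT (x2 OR x3) OR NOT NOT (x2 AND x3)   (De Morgan)
⇔ NOT x4 OR (NOT x2 AND NOT x3) OR NOT NOT (x2 AND x3)   (De Morgan)
⇔ NOT x4 OR (NOT x2 AND NOT x3) OR (x2 AND x3)   (double negation)
⇔ (NOT x4 OR NOT x2 OR x2) AND (NOT x4 OR NOT x2 OR x3) AND (NOT x4 OR NOT x3 OR x2) AND (NOT x4 OR NOT x3 OR x3)   (distribute OR over AND)
⇔ (NOT x4 OR NOT x2 OR x3) AND (NOT x4 OR NOT x3 OR x2)   (simplify)

(NOT x4 OR NOT x2 OR x3) AND (NOT x4 OR NOT x3 OR x2)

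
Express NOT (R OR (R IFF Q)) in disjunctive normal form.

NOT (R OR (R IFF Q))
= NOT (R OR ((R IMPLIES Q) AND (Q IMPLIES R)))   — eliminate IFF
= NOT (R OR ((NOT R OR Q) AND (Q IMPLIES R)))   — eliminate IMPLIES
= NOT (R OR ((NOT R OR Q) AND (NOT Q OR R)))   — eliminate IMPLIES
= NOT R AND NOT ((NOT R OR Q) AND (NOT Q OR R))   — De Morgan
= NOT R AND (NOT (NOT R OR Q) OR NOT (NOT Q OR R))   — De Morgan
= NOT R AND ((NOT NOT R AND NOT Q) OR NOT (NOT Q OR R))   — De Morgan
= NOT R AND ((R AND NOT Q) OR NOT (NOT Q OR R))   — double negation
= NOT R AND ((R AND NOT Q) OR (NOT NOT Q AND NOT R))   — De Morgan
= NOT R AND ((R AND NOT Q) OR (Q AND NOT R))   — double negation
= (NOT R AND R AND NOT Q) OR (NOT R AND Q AND NOT R)   — distribute AND over OR
= NOT R AND Q   — simplify

NOT R AND Q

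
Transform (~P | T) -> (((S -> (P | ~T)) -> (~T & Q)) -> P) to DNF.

(~P | T) -> (((S -> (P | ~T)) -> (~T & Q)) -> P)
≡ ~(~P | T) | (((S -> (P | ~T)) -> (~T & Q)) -> P)   [eliminate ->]
≡ ~(~P | T) | ~((S -> (P | ~T)) -> (~T & Q)) | P   [eliminate ->]
≡ ~(~P | T) | ~(~(S -> (P | ~T)) | (~T & Q)) | P   [eliminate ->]
≡ ~(~P | T) | ~(~(~S | P | ~T) | (~T & Q)) | P   [eliminate ->]
≡ (~~P & ~T) | ~(~(~S | P | ~T) | (~T & Q)) | P   [De Morgan]
≡ (P & ~T) | ~(~(~S | P | ~T) | (~T & Q)) | P   [double negation]
≡ (P & ~T) | (~~(~S | P | ~T) & ~(~T & Q)) | P   [De Morgan]
≡ (P & ~T) | ((~S | P | ~T) & ~(~T & Q)) | P   [double negation]
≡ (P & ~T) | ((~S | P | ~T) & (~~T | ~Q)) | P   [De Morgan]
≡ (P & ~T) | ((~S | P | ~T) & (T | ~Q)) | P   [double negation]
≡ (P & ~T) | (~S & T) | (~S & ~Q) | (P & T) | (P & ~Q) | (~T & T) | (~T & ~Q) | P   [distribute & over |]
≡ (~S & T) | (~S & ~Q) | (~T & ~Q) | P   [simplify]

(~S & T) | (~S & ~Q) | (~T & ~Q) | P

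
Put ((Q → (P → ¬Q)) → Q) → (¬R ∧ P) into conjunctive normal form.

((Q → (P → ¬Q)) → Q) → (¬R ∧ P)
≡ ¬((Q → (P → ¬Q)) → Q) ∨ (¬R ∧ P)   (eliminate →)
≡ ¬(¬(Q → (P → ¬Q)) ∨ Q) ∨ (¬R ∧ P)   (eliminate →)
≡ ¬(¬(¬Q ∨ (P → ¬Q)) ∨ Q) ∨ (¬R ∧ P)   (eliminate →)
≡ ¬(¬(¬Q ∨ ¬P ∨ ¬Q) ∨ Q) ∨ (¬R ∧ P)   (eliminate →)
≡ (¬¬(¬Q ∨ ¬P ∨ ¬Q) ∧ ¬Q) ∨ (¬R ∧ P)   (De Morgan)
≡ ((¬Q ∨ ¬P ∨ ¬Q) ∧ ¬Q) ∨ (¬R ∧ P)   (double negation)
≡ (¬Q ∨ ¬P ∨ ¬Q ∨ ¬R) ∧ (¬Q ∨ ¬P ∨ ¬Q ∨ P) ∧ (¬Q ∨ ¬R) ∧ (¬Q ∨ P)   (distribute ∨ over ∧)
≡ (¬Q ∨ ¬R) ∧ (¬Q ∨ P)   (simplify)

(¬Q ∨ ¬R) ∧ (¬Q ∨ P)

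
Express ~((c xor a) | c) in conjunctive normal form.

(~a | c) & ~c

~((c xor a) | c)
⇔ ~(((c | a) & ~(c & a)) | c)   [expand xor]
⇔ ~((c | a) & ~(c & a)) & ~c   [De Morgan]
⇔ (~(c | a) | ~~(c & a)) & ~c   [De Morgan]
⇔ ((~c & ~a) | ~~(c & a)) & ~c   [De Morgan]
⇔ ((~c & ~a) | (c & a)) & ~c   [double negation]
⇔ (~c | c) & (~c | a) & (~a | c) & (~a | a) & ~c   [distribute | over &]
⇔ (~a | c) & ~c   [simplify]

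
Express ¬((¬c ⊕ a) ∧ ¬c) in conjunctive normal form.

¬((¬c ⊕ a) ∧ ¬c)
≡ ¬((¬c ∨ a) ∧ ¬(¬c ∧ a) ∧ ¬c)   [expand ⊕]
≡ ¬(¬c ∨ a) ∨ ¬¬(¬c ∧ a) ∨ ¬¬c   [De Morgan]
≡ ¬¬c ∧ ¬a ∨ ¬¬(¬c ∧ a) ∨ ¬¬c   [De Morgan]
≡ c ∧ ¬a ∨ ¬¬(¬c ∧ a) ∨ ¬¬c   [double negation]
≡ c ∧ ¬a ∨ ¬c ∧ a ∨ ¬¬c   [double negation]
≡ c ∧ ¬a ∨ ¬c ∧ a ∨ c   [double negation]
≡ (c ∨ ¬c ∨ c) ∧ (c ∨ a ∨ c) ∧ (¬a ∨ ¬c ∨ c) ∧ (¬a ∨ a ∨ c)   [distribute ∨ over ∧]
≡ c ∨ a   [simplify]

c ∨ a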